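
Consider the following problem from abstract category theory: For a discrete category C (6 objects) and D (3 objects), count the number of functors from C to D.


A functor from a discrete category C to D is determined by
where each object maps. Each of the 6 objects of C can map
to any of the 3 objects of D independently.
Number of functors = 3^6 = 729

729


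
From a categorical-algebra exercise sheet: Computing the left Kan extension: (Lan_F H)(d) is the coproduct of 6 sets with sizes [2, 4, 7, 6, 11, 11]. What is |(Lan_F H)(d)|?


Pointwise, the left Kan extension (Lan_F H)(d) is the colimit, indexed
by the comma category (F downarrow d), of H composed with the
projection (F downarrow d) -> C. Here that colimit is given
as a coproduct (disjoint union) of sets, so its cardinality is the
sum of the sizes of the summands.
Coproduct of sets with sizes: 2 + 4 + 7 + 6 + 11 + 11
= 41

41


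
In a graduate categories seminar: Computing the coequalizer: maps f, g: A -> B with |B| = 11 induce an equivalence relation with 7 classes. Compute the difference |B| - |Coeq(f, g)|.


The coequalizer Coeq(f, g) = B / ~ has one element per equivalence class.
|B| = 11, |Coeq(f, g)| = 7.
|B| - |Coeq(f, g)| = 11 - 7 = 4.

4


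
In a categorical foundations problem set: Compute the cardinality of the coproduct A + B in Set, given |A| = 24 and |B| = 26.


In Set, the coproduct A + B is the disjoint union.
|A + B| = |A| + |B| = 24 + 26 = 50

50


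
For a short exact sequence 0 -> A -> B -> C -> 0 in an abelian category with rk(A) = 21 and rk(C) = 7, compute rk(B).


For a short exact sequence 0 -> A -> B -> C -> 0,
rank is additive: rank(B) = rank(A) + rank(C).
rank(B) = 21 + 7 = 28

28


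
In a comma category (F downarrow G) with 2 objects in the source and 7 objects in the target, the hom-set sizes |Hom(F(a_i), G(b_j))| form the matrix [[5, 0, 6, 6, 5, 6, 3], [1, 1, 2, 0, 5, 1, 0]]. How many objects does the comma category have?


Objects of (F downarrow G) are triples (a, b, h: F(a)->G(b)).
The count equals the sum of all entries in the hom-matrix.
sum(row 0) = 31
sum(row 1) = 10
Grand total = 41

41


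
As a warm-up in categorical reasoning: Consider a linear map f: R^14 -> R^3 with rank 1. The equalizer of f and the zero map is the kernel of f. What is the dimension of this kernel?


The equalizer of f and the zero map is ker(f).
By the rank-nullity theorem: dim(ker(f)) = dim(domain) - rank(f).
dim(ker(f)) = 14 - 1 = 13

13


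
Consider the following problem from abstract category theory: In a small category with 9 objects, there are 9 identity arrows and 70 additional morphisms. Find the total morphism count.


Each object has an identity morphism, giving 9 identities.
Adding the 70 non-identity morphisms:
Total = 9 + 70 = 79

79


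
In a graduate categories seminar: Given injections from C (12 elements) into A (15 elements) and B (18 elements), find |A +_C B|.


The pushout A +_C B identifies the images of C in A and B.
|A +_C B| = |A| + |B| - |C| (for injections).
= 15 + 18 - 12 = 21

21


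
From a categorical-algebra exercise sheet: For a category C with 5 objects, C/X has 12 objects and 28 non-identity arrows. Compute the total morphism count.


In the slice category C/X, objects are morphisms to X.
Identity morphisms: 12 (one per object of C/X).
Non-identity morphisms: 28.
Total = 12 + 28 = 40

40


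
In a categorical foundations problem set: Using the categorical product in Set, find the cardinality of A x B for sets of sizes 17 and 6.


In Set, the product A x B is the Cartesian product.
By the universal property, |A x B| = |A| * |B|.
|A x B| = 17 * 6 = 102

102


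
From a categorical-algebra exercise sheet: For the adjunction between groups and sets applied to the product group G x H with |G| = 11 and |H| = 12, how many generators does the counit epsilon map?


The counit epsilon_K: F(U(K)) -> K of the Free-Forgetful adjunction
maps |K| generators of F(U(K)) into K. For K = G x H (the product group),
|G x H| = |G| * |H|.
Total generators mapped = 11 * 12 = 132.

132


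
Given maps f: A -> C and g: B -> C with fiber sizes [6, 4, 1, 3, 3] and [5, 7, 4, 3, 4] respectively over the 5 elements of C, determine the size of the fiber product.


The pullback A x_C B consists of pairs (a, b) with f(a) = g(b).
For each element c in C, the fiber product has |f^-1(c)| * |g^-1(c)| elements.
Summing over C: 6 * 5 + 4 * 7 + 1 * 4 + 3 * 3 + 3 * 4
= 30 + 28 + 4 + 9 + 12 = 83

83


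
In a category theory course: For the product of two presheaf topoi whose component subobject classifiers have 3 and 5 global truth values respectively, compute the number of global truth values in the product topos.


In a product of presheaf topoi E_1 x E_2, the subobject classifier
is Omega = Omega_1 x Omega_2 (componentwise), so
|Omega(top)| = |Omega_1(top_1)| * |Omega_2(top_2)|.
= 3 * 5 = 15.

15


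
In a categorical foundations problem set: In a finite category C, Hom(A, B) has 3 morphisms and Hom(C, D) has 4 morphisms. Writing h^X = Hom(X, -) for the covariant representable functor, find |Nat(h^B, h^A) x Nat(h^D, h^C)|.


By the Yoneda lemma, Nat(h^B, h^A) is isomorphic to Hom(A, B),
so |Nat(h^B, h^A)| = |Hom(A, B)| and |Nat(h^D, h^C)| = |Hom(C, D)|.
|Hom(A, B)| = 3, |Hom(C, D)| = 4.
|Nat(h^B, h^A) x Nat(h^D, h^C)| = 3 * 4 = 12

12


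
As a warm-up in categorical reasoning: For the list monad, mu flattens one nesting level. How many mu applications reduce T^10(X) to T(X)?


Each application of mu: T^2 -> T removes one layer of nesting.
Starting at depth 10 (i.e., T^10(X)), we need to reach T(X).
Number of mu applications = 10 - 1 = 9

9


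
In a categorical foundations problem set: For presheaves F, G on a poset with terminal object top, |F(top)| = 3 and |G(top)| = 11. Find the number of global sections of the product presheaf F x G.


Global sections of a presheaf on a poset with terminal top satisfy
Gamma(H) ~ H(top). Presheaves admit pointwise products, so
(F x G)(top) = F(top) x G(top) (Cartesian product).
|Gamma(F x G)| = |F(top)| * |G(top)| = 3 * 11 = 33.

33


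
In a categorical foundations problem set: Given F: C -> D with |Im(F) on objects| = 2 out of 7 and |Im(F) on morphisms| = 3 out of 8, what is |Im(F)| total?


The image of F consists of distinct objects and distinct morphisms.
|Im(F)| on objects = 2
|Im(F)| on morphisms = 3
Total image cardinality = 2 + 3 = 5

5


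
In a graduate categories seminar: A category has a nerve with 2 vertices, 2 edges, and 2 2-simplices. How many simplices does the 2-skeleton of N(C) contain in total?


The 2-skeleton of the nerve N(C) consists of simplices in dimensions 0, 1, 2:
  |N(C)_0| = 2 (objects)
  |N(C)_1| = 2 (morphisms)
  |N(C)_2| = 2 (composable pairs)
Total = 2 + 2 + 2 = 6

6


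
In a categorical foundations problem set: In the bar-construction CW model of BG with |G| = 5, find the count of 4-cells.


In the bar-construction CW model of BG, the n-cells are indexed by
n-tuples [g_1|...|g_n] of non-identity elements of G (degenerate
simplices with some g_i = e do not contribute cells), so there are
(|G| - 1)^n n-cells.
For dim = 4 with |G| = 5:
cells = (5 - 1)^4 = 4^4 = 256

256


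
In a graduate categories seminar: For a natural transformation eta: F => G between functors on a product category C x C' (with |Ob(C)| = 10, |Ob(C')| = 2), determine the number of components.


A natural transformation eta: F => G assigns one component morphism per
object of the domain category.
The domain is the product category C x C', so
|Ob(C x C')| = |Ob(C)| * |Ob(C')| = 10 * 2 = 20.
Therefore eta has 20 component morphisms.

20


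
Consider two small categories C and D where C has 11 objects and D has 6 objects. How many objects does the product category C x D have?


The product category C x D has objects that are pairs (c, d).
Number of pairs = |Ob(C)| * |Ob(D)| = 11 * 6 = 66

66


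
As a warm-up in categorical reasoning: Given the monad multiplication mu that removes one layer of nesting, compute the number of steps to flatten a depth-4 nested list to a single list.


Each application of mu: T^2 -> T removes one layer of nesting.
Starting at depth 4 (i.e., T^4(X)), we need to reach T(X).
Number of mu applications = 4 - 1 = 3

3


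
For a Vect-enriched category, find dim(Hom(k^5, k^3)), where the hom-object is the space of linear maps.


In Vect-enriched categories, Hom(k^n, k^m) is the space of m x n matrices.
dim(Hom(k^5, k^3)) = 3 * 5 = 15

15


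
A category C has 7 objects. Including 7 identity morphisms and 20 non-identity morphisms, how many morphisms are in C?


Each object has an identity morphism, giving 7 identities.
Adding the 20 non-identity morphisms:
Total = 7 + 20 = 27

27


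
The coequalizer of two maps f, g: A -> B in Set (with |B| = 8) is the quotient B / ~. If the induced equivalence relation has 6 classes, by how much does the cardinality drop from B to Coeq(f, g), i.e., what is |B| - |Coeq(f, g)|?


The coequalizer Coeq(f, g) = B / ~ has one element per equivalence class.
|B| = 8, |Coeq(f, g)| = 6.
|B| - |Coeq(f, g)| = 8 - 6 = 2.

2


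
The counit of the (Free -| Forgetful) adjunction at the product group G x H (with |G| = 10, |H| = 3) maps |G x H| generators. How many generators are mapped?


The counit epsilon_K: F(U(K)) -> K of the Free-Forgetful adjunction
maps |K| generators of F(U(K)) into K. For K = G x H (the product group),
|G x H| = |G| * |H|.
Total generators mapped = 10 * 3 = 30.

30


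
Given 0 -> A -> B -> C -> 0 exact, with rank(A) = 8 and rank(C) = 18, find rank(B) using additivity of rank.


For a short exact sequence 0 -> A -> B -> C -> 0,
rank is additive: rank(B) = rank(A) + rank(C).
rank(B) = 8 + 18 = 26

26


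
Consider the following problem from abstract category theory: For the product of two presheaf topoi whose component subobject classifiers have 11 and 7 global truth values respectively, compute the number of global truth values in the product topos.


In a product of presheaf topoi E_1 x E_2, the subobject classifier
is Omega = Omega_1 x Omega_2 (componentwise), so
|Omega(top)| = |Omega_1(top_1)| * |Omega_2(top_2)|.
= 11 * 7 = 77.

77


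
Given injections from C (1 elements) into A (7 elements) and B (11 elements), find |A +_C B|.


The pushout A +_C B identifies the images of C in A and B.
|A +_C B| = |A| + |B| - |C| (for injections).
= 7 + 11 - 1 = 17

17


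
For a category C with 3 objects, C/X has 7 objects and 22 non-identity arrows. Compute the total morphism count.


In the slice category C/X, objects are morphisms to X.
Identity morphisms: 7 (one per object of C/X).
Non-identity morphisms: 22.
Total = 7 + 22 = 29

29


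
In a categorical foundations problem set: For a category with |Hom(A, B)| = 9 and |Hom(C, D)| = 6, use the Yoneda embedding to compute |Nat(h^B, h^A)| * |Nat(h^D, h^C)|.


By the Yoneda lemma, Nat(h^B, h^A) is isomorphic to Hom(A, B),
so |Nat(h^B, h^A)| = |Hom(A, B)| and |Nat(h^D, h^C)| = |Hom(C, D)|.
|Hom(A, B)| = 9, |Hom(C, D)| = 6.
|Nat(h^B, h^A) x Nat(h^D, h^C)| = 9 * 6 = 54

54


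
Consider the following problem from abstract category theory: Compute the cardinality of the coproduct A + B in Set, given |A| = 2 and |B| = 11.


In Set, the coproduct A + B is the disjoint union.
|A + B| = |A| + |B| = 2 + 11 = 13

13


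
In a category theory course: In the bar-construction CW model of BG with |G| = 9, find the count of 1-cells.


In the bar-construction CW model of BG, the n-cells are indexed by
n-tuples [g_1|...|g_n] of non-identity elements of G (degenerate
simplices with some g_i = e do not contribute cells), so there are
(|G| - 1)^n n-cells.
For dim = 1 with |G| = 9:
cells = (9 - 1)^1 = 8^1 = 8

8


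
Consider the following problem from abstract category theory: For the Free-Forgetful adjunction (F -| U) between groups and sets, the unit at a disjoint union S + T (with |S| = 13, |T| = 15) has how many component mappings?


The unit eta_X: X -> U(F(X)) of the Free-Forgetful adjunction
maps each element of X to a generator of F(X). For X = S + T (disjoint
union in Set), |S + T| = |S| + |T|.
Total mappings = 13 + 15 = 28.

28


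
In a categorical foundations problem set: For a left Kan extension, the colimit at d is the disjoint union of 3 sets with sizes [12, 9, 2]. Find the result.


Pointwise, the left Kan extension (Lan_F H)(d) is the colimit, indexed
by the comma category (F downarrow d), of H composed with the
projection (F downarrow d) -> C. Here that colimit is given
as a coproduct (disjoint union) of sets, so its cardinality is the
sum of the sizes of the summands.
Coproduct of sets with sizes: 12 + 9 + 2
= 23

23


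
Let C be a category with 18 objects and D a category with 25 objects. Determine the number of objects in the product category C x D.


The product category C x D has objects that are pairs (c, d).
Number of pairs = |Ob(C)| * |Ob(D)| = 18 * 25 = 450

450


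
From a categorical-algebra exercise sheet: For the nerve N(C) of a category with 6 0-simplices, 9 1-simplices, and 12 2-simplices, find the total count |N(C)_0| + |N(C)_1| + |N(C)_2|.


The 2-skeleton of the nerve N(C) consists of simplices in dimensions 0, 1, 2:
  |N(C)_0| = 6 (objects)
  |N(C)_1| = 9 (morphisms)
  |N(C)_2| = 12 (composable pairs)
Total = 6 + 9 + 12 = 27

27


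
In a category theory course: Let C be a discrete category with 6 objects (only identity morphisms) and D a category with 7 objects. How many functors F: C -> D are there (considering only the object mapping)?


A functor from a discrete category C to D is determined by
where each object maps. Each of the 6 objects of C can map
to any of the 7 objects of D independently.
Number of functors = 7^6 = 117649

117649


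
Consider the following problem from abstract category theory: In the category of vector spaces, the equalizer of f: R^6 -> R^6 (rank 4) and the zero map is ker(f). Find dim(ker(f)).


The equalizer of f and the zero map is ker(f).
By the rank-nullity theorem: dim(ker(f)) = dim(domain) - rank(f).
dim(ker(f)) = 6 - 4 = 2

2


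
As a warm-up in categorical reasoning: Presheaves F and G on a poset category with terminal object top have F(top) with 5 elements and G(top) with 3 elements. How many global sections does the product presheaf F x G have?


Global sections of a presheaf on a poset with terminal top satisfy
Gamma(H) ~ H(top). Presheaves admit pointwise products, so
(F x G)(top) = F(top) x G(top) (Cartesian product).
|Gamma(F x G)| = |F(top)| * |G(top)| = 5 * 3 = 15.

15


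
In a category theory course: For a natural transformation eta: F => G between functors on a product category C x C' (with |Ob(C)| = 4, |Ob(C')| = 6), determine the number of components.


A natural transformation eta: F => G assigns one component morphism per
object of the domain category.
The domain is the product category C x C', so
|Ob(C x C')| = |Ob(C)| * |Ob(C')| = 4 * 6 = 24.
Therefore eta has 24 component morphisms.

24


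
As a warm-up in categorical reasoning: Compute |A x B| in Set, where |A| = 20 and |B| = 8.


In Set, the product A x B is the Cartesian product.
By the universal property, |A x B| = |A| * |B|.
|A x B| = 20 * 8 = 160

160


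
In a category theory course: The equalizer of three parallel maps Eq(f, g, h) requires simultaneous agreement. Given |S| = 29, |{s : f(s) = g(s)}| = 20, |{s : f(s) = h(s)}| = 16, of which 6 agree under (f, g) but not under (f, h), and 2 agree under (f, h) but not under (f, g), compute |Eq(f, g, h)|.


Eq(f, g, h) is the triple-agreement set: points in S where all three
maps take the same value. Using inclusion-exclusion on the pairwise data:
Pair (f, g) agrees on 20 points; pair (f, h) on 16 points.
Points agreeing under (f, g) but not (f, h) = 6; under (f, h) but not (f, g) = 2.
Triple-agreement = agreement-in-(f, g) minus points that agree under (f, g) but not (f, h):
|Eq(f, g, h)| = 20 - 6 = 14
(cross-check via (f, h): 16 - 2 = 14.)

14


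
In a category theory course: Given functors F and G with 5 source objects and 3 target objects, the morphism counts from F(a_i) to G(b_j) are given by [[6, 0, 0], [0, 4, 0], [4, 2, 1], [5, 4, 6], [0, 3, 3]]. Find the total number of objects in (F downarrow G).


Objects of (F downarrow G) are triples (a, b, h: F(a)->G(b)).
The count equals the sum of all entries in the hom-matrix.
sum(row 0) = 6
sum(row 1) = 4
sum(row 2) = 7
sum(row 3) = 15
sum(row 4) = 6
Grand total = 38

38


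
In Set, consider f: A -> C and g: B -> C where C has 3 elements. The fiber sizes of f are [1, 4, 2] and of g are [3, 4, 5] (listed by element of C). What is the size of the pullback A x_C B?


The pullback A x_C B consists of pairs (a, b) with f(a) = g(b).
For each element c in C, the fiber product has |f^-1(c)| * |g^-1(c)| elements.
Summing over C: 1 * 3 + 4 * 4 + 2 * 5
= 3 + 16 + 10 = 29

29


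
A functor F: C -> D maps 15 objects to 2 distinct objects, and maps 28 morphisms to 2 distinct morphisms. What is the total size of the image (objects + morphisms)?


The image of F consists of distinct objects and distinct morphisms.
|Im(F)| on objects = 2
|Im(F)| on morphisms = 2
Total image cardinality = 2 + 2 = 4

4


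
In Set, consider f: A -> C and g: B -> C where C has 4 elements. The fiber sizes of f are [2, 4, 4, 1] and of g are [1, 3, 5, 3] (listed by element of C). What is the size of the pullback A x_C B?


The pullback A x_C B consists of pairs (a, b) with f(a) = g(b).
For each element c in C, the fiber product has |f^-1(c)| * |g^-1(c)| elements.
Summing over C: 2 * 1 + 4 * 3 + 4 * 5 + 1 * 3
= 2 + 12 + 20 + 3 = 37

37


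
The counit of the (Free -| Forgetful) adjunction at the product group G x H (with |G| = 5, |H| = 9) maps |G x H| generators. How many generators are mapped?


The counit epsilon_K: F(U(K)) -> K of the Free-Forgetful adjunction
maps |K| generators of F(U(K)) into K. For K = G x H (the product group),
|G x H| = |G| * |H|.
Total generators mapped = 5 * 9 = 45.

45


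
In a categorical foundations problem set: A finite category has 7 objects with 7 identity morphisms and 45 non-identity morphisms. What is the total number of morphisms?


Each object has an identity morphism, giving 7 identities.
Adding the 45 non-identity morphisms:
Total = 7 + 45 = 52

52


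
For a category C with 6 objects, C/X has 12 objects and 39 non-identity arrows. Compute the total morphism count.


In the slice category C/X, objects are morphisms to X.
Identity morphisms: 12 (one per object of C/X).
Non-identity morphisms: 39.
Total = 12 + 39 = 51

51


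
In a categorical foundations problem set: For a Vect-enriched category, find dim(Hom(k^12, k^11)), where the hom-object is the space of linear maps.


In Vect-enriched categories, Hom(k^n, k^m) is the space of m x n matrices.
dim(Hom(k^12, k^11)) = 11 * 12 = 132

132


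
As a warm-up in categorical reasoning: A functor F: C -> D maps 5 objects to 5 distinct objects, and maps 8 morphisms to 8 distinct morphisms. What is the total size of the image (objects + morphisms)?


The image of F consists of distinct objects and distinct morphisms.
|Im(F)| on objects = 5
|Im(F)| on morphisms = 8
Total image cardinality = 5 + 8 = 13

13


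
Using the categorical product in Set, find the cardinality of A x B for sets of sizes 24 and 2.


In Set, the product A x B is the Cartesian product.
By the universal property, |A x B| = |A| * |B|.
|A x B| = 24 * 2 = 48

48


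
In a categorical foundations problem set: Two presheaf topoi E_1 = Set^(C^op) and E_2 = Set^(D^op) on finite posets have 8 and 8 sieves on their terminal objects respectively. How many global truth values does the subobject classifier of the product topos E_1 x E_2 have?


In a product of presheaf topoi E_1 x E_2, the subobject classifier
is Omega = Omega_1 x Omega_2 (componentwise), so
|Omega(top)| = |Omega_1(top_1)| * |Omega_2(top_2)|.
= 8 * 8 = 64.

64


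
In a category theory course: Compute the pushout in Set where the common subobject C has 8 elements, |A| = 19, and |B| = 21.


The pushout A +_C B identifies the images of C in A and B.
|A +_C B| = |A| + |B| - |C| (for injections).
= 19 + 21 - 8 = 32

32


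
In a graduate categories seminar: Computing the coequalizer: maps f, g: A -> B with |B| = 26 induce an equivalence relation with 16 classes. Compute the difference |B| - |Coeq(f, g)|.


The coequalizer Coeq(f, g) = B / ~ has one element per equivalence class.
|B| = 26, |Coeq(f, g)| = 16.
|B| - |Coeq(f, g)| = 26 - 16 = 10.

10


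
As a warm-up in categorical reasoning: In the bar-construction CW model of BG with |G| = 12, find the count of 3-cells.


In the bar-construction CW model of BG, the n-cells are indexed by
n-tuples [g_1|...|g_n] of non-identity elements of G (degenerate
simplices with some g_i = e do not contribute cells), so there are
(|G| - 1)^n n-cells.
For dim = 3 with |G| = 12:
cells = (12 - 1)^3 = 11^3 = 1331

1331


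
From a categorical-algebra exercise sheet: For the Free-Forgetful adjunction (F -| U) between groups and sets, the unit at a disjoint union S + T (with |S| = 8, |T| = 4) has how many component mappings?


The unit eta_X: X -> U(F(X)) of the Free-Forgetful adjunction
maps each element of X to a generator of F(X). For X = S + T (disjoint
union in Set), |S + T| = |S| + |T|.
Total mappings = 8 + 4 = 12.

12


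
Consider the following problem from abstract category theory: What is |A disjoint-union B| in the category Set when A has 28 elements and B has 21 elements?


In Set, the coproduct A + B is the disjoint union.
|A + B| = |A| + |B| = 28 + 21 = 49

49


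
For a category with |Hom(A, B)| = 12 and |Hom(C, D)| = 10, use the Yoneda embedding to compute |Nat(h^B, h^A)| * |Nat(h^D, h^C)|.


By the Yoneda lemma, Nat(h^B, h^A) is isomorphic to Hom(A, B),
so |Nat(h^B, h^A)| = |Hom(A, B)| and |Nat(h^D, h^C)| = |Hom(C, D)|.
|Hom(A, B)| = 12, |Hom(C, D)| = 10.
|Nat(h^B, h^A) x Nat(h^D, h^C)| = 12 * 10 = 120

120


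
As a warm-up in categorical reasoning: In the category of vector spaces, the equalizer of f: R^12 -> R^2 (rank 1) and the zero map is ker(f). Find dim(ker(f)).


The equalizer of f and the zero map is ker(f).
By the rank-nullity theorem: dim(ker(f)) = dim(domain) - rank(f).
dim(ker(f)) = 12 - 1 = 11

11


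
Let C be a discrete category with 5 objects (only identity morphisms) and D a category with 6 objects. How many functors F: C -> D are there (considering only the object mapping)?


A functor from a discrete category C to D is determined by
where each object maps. Each of the 5 objects of C can map
to any of the 6 objects of D independently.
Number of functors = 6^5 = 7776

7776


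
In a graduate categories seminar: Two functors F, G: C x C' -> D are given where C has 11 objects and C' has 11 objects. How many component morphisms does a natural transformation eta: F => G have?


A natural transformation eta: F => G assigns one component morphism per
object of the domain category.
The domain is the product category C x C', so
|Ob(C x C')| = |Ob(C)| * |Ob(C')| = 11 * 11 = 121.
Therefore eta has 121 component morphisms.

121


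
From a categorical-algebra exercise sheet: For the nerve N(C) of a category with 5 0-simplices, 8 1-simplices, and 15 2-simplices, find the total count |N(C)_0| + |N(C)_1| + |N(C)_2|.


The 2-skeleton of the nerve N(C) consists of simplices in dimensions 0, 1, 2:
  |N(C)_0| = 5 (objects)
  |N(C)_1| = 8 (morphisms)
  |N(C)_2| = 15 (composable pairs)
Total = 5 + 8 + 15 = 28

28


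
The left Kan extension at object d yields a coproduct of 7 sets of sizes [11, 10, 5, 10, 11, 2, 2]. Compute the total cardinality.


Pointwise, the left Kan extension (Lan_F H)(d) is the colimit, indexed
by the comma category (F downarrow d), of H composed with the
projection (F downarrow d) -> C. Here that colimit is given
as a coproduct (disjoint union) of sets, so its cardinality is the
sum of the sizes of the summands.
Coproduct of sets with sizes: 11 + 10 + 5 + 10 + 11 + 2 + 2
= 51

51


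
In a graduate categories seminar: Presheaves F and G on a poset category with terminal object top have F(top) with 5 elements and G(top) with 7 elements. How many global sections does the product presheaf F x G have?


Global sections of a presheaf on a poset with terminal top satisfy
Gamma(H) ~ H(top). Presheaves admit pointwise products, so
(F x G)(top) = F(top) x G(top) (Cartesian product).
|Gamma(F x G)| = |F(top)| * |G(top)| = 5 * 7 = 35.

35


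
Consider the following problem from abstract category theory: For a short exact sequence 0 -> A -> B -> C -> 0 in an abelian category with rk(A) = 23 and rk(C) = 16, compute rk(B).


For a short exact sequence 0 -> A -> B -> C -> 0,
rank is additive: rank(B) = rank(A) + rank(C).
rank(B) = 23 + 16 = 39

39


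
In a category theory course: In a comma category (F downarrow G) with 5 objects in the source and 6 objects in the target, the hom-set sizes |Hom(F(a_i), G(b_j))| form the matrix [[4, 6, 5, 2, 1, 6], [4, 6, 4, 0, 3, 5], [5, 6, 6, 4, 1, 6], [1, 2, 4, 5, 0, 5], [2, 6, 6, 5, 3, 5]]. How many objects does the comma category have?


Objects of (F downarrow G) are triples (a, b, h: F(a)->G(b)).
The count equals the sum of all entries in the hom-matrix.
sum(row 0) = 24
sum(row 1) = 22
sum(row 2) = 28
sum(row 3) = 17
sum(row 4) = 27
Grand total = 118

118


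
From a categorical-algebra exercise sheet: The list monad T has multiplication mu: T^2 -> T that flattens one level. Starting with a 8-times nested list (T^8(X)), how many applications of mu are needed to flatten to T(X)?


Each application of mu: T^2 -> T removes one layer of nesting.
Starting at depth 8 (i.e., T^8(X)), we need to reach T(X).
Number of mu applications = 8 - 1 = 7

7


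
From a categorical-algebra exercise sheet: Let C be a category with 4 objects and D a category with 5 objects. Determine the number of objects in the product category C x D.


The product category C x D has objects that are pairs (c, d).
Number of pairs = |Ob(C)| * |Ob(D)| = 4 * 5 = 20

20


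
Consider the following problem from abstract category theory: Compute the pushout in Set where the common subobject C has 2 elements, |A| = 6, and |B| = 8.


The pushout A +_C B identifies the images of C in A and B.
|A +_C B| = |A| + |B| - |C| (for injections).
= 6 + 8 - 2 = 12

12


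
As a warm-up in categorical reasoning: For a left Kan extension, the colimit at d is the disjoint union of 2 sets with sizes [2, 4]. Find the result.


Pointwise, the left Kan extension (Lan_F H)(d) is the colimit, indexed
by the comma category (F downarrow d), of H composed with the
projection (F downarrow d) -> C. Here that colimit is given
as a coproduct (disjoint union) of sets, so its cardinality is the
sum of the sizes of the summands.
Coproduct of sets with sizes: 2 + 4
= 6

6


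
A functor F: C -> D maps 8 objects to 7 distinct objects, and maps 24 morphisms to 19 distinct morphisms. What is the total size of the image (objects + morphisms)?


The image of F consists of distinct objects and distinct morphisms.
|Im(F)| on objects = 7
|Im(F)| on morphisms = 19
Total image cardinality = 7 + 19 = 26

26


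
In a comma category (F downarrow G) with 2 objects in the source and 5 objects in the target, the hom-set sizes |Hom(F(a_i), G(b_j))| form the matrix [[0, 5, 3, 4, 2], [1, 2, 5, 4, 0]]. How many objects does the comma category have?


Objects of (F downarrow G) are triples (a, b, h: F(a)->G(b)).
The count equals the sum of all entries in the hom-matrix.
sum(row 0) = 14
sum(row 1) = 12
Grand total = 26

26


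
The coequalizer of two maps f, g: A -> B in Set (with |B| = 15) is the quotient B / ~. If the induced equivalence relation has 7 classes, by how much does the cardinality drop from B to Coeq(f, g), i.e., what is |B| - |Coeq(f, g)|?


The coequalizer Coeq(f, g) = B / ~ has one element per equivalence class.
|B| = 15, |Coeq(f, g)| = 7.
|B| - |Coeq(f, g)| = 15 - 7 = 8.

8


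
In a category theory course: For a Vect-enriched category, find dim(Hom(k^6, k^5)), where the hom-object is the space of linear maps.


In Vect-enriched categories, Hom(k^n, k^m) is the space of m x n matrices.
dim(Hom(k^6, k^5)) = 5 * 6 = 30

30


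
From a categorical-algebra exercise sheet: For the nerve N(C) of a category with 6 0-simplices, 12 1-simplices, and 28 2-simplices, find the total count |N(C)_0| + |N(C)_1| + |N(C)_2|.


The 2-skeleton of the nerve N(C) consists of simplices in dimensions 0, 1, 2:
  |N(C)_0| = 6 (objects)
  |N(C)_1| = 12 (morphisms)
  |N(C)_2| = 28 (composable pairs)
Total = 6 + 12 + 28 = 46

46


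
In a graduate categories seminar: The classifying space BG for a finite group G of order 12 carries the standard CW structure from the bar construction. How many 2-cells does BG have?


In the bar-construction CW model of BG, the n-cells are indexed by
n-tuples [g_1|...|g_n] of non-identity elements of G (degenerate
simplices with some g_i = e do not contribute cells), so there are
(|G| - 1)^n n-cells.
For dim = 2 with |G| = 12:
cells = (12 - 1)^2 = 11^2 = 121

121


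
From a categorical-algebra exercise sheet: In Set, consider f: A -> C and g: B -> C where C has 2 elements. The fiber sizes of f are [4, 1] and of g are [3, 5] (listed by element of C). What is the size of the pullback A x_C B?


The pullback A x_C B consists of pairs (a, b) with f(a) = g(b).
For each element c in C, the fiber product has |f^-1(c)| * |g^-1(c)| elements.
Summing over C: 4 * 3 + 1 * 5
= 12 + 5 = 17

17


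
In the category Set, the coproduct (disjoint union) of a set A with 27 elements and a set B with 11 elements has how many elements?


In Set, the coproduct A + B is the disjoint union.
|A + B| = |A| + |B| = 27 + 11 = 38

38


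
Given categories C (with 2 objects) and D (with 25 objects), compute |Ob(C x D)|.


The product category C x D has objects that are pairs (c, d).
Number of pairs = |Ob(C)| * |Ob(D)| = 2 * 25 = 50

50


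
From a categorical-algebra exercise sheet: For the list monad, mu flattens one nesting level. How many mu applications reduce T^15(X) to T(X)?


Each application of mu: T^2 -> T removes one layer of nesting.
Starting at depth 15 (i.e., T^15(X)), we need to reach T(X).
Number of mu applications = 15 - 1 = 14

14


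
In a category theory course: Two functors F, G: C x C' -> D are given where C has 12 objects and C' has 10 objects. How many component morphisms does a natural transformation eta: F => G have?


A natural transformation eta: F => G assigns one component morphism per
object of the domain category.
The domain is the product category C x C', so
|Ob(C x C')| = |Ob(C)| * |Ob(C')| = 12 * 10 = 120.
Therefore eta has 120 component morphisms.

120


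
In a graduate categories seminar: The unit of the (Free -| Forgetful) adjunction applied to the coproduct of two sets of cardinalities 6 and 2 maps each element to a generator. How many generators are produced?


The unit eta_X: X -> U(F(X)) of the Free-Forgetful adjunction
maps each element of X to a generator of F(X). For X = S + T (disjoint
union in Set), |S + T| = |S| + |T|.
Total mappings = 6 + 2 = 8.

8


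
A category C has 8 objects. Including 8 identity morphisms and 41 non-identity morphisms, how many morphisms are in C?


Each object has an identity morphism, giving 8 identities.
Adding the 41 non-identity morphisms:
Total = 8 + 41 = 49

49


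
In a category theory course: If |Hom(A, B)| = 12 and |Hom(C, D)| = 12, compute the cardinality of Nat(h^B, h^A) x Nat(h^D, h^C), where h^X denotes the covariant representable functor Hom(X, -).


By the Yoneda lemma, Nat(h^B, h^A) is isomorphic to Hom(A, B),
so |Nat(h^B, h^A)| = |Hom(A, B)| and |Nat(h^D, h^C)| = |Hom(C, D)|.
|Hom(A, B)| = 12, |Hom(C, D)| = 12.
|Nat(h^B, h^A) x Nat(h^D, h^C)| = 12 * 12 = 144

144


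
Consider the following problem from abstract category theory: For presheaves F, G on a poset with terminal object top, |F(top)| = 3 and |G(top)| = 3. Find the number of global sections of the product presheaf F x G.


Global sections of a presheaf on a poset with terminal top satisfy
Gamma(H) ~ H(top). Presheaves admit pointwise products, so
(F x G)(top) = F(top) x G(top) (Cartesian product).
|Gamma(F x G)| = |F(top)| * |G(top)| = 3 * 3 = 9.

9


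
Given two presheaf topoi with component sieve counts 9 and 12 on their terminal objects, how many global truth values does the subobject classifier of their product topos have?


In a product of presheaf topoi E_1 x E_2, the subobject classifier
is Omega = Omega_1 x Omega_2 (componentwise), so
|Omega(top)| = |Omega_1(top_1)| * |Omega_2(top_2)|.
= 9 * 12 = 108.

108


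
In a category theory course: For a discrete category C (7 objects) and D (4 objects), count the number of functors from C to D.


A functor from a discrete category C to D is determined by
where each object maps. Each of the 7 objects of C can map
to any of the 4 objects of D independently.
Number of functors = 4^7 = 16384

16384


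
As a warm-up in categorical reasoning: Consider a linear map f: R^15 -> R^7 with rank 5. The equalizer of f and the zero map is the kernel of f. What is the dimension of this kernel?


The equalizer of f and the zero map is ker(f).
By the rank-nullity theorem: dim(ker(f)) = dim(domain) - rank(f).
dim(ker(f)) = 15 - 5 = 10

10


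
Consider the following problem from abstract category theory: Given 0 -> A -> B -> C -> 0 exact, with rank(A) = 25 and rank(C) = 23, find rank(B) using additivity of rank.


For a short exact sequence 0 -> A -> B -> C -> 0,
rank is additive: rank(B) = rank(A) + rank(C).
rank(B) = 25 + 23 = 48

48


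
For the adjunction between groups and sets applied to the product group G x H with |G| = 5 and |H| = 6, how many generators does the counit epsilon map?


The counit epsilon_K: F(U(K)) -> K of the Free-Forgetful adjunction
maps |K| generators of F(U(K)) into K. For K = G x H (the product group),
|G x H| = |G| * |H|.
Total generators mapped = 5 * 6 = 30.

30


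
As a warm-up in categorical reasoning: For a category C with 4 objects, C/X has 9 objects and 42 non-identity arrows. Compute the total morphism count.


In the slice category C/X, objects are morphisms to X.
Identity morphisms: 9 (one per object of C/X).
Non-identity morphisms: 42.
Total = 9 + 42 = 51

51


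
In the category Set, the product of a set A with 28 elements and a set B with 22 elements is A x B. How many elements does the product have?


In Set, the product A x B is the Cartesian product.
By the universal property, |A x B| = |A| * |B|.
|A x B| = 28 * 22 = 616

616


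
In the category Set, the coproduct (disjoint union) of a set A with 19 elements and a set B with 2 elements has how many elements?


In Set, the coproduct A + B is the disjoint union.
|A + B| = |A| + |B| = 19 + 2 = 21

21


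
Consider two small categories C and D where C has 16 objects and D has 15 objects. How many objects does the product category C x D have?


The product category C x D has objects that are pairs (c, d).
Number of pairs = |Ob(C)| * |Ob(D)| = 16 * 15 = 240

240


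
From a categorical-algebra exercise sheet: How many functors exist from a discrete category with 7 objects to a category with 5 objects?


A functor from a discrete category C to D is determined by
where each object maps. Each of the 7 objects of C can map
to any of the 5 objects of D independently.
Number of functors = 5^7 = 78125

78125


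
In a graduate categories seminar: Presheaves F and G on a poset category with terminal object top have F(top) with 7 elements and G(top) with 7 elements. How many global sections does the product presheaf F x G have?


Global sections of a presheaf on a poset with terminal top satisfy
Gamma(H) ~ H(top). Presheaves admit pointwise products, so
(F x G)(top) = F(top) x G(top) (Cartesian product).
|Gamma(F x G)| = |F(top)| * |G(top)| = 7 * 7 = 49.

49


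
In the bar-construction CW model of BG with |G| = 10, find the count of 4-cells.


In the bar-construction CW model of BG, the n-cells are indexed by
n-tuples [g_1|...|g_n] of non-identity elements of G (degenerate
simplices with some g_i = e do not contribute cells), so there are
(|G| - 1)^n n-cells.
For dim = 4 with |G| = 10:
cells = (10 - 1)^4 = 9^4 = 6561

6561


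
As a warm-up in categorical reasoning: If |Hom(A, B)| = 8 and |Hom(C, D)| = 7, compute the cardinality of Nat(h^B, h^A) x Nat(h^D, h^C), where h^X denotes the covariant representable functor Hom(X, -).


By the Yoneda lemma, Nat(h^B, h^A) is isomorphic to Hom(A, B),
so |Nat(h^B, h^A)| = |Hom(A, B)| and |Nat(h^D, h^C)| = |Hom(C, D)|.
|Hom(A, B)| = 8, |Hom(C, D)| = 7.
|Nat(h^B, h^A) x Nat(h^D, h^C)| = 8 * 7 = 56

56


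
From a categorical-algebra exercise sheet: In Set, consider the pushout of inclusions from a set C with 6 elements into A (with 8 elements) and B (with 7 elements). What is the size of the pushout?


The pushout A +_C B identifies the images of C in A and B.
|A +_C B| = |A| + |B| - |C| (for injections).
= 8 + 7 - 6 = 9

9


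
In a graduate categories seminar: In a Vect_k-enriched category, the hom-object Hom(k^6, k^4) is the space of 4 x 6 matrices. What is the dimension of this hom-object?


In Vect-enriched categories, Hom(k^n, k^m) is the space of m x n matrices.
dim(Hom(k^6, k^4)) = 4 * 6 = 24

24


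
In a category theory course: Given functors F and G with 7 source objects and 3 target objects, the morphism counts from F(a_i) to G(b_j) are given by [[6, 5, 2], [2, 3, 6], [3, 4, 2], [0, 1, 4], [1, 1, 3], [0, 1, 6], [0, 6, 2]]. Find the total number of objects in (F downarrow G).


Objects of (F downarrow G) are triples (a, b, h: F(a)->G(b)).
The count equals the sum of all entries in the hom-matrix.
sum(row 0) = 13
sum(row 1) = 11
sum(row 2) = 9
sum(row 3) = 5
sum(row 4) = 5
sum(row 5) = 7
sum(row 6) = 8
Grand total = 58

58


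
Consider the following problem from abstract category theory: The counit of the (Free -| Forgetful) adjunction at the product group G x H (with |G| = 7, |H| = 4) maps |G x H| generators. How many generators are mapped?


The counit epsilon_K: F(U(K)) -> K of the Free-Forgetful adjunction
maps |K| generators of F(U(K)) into K. For K = G x H (the product group),
|G x H| = |G| * |H|.
Total generators mapped = 7 * 4 = 28.

28


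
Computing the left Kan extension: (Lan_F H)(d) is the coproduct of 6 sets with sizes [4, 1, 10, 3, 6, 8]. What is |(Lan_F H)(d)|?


Pointwise, the left Kan extension (Lan_F H)(d) is the colimit, indexed
by the comma category (F downarrow d), of H composed with the
projection (F downarrow d) -> C. Here that colimit is given
as a coproduct (disjoint union) of sets, so its cardinality is the
sum of the sizes of the summands.
Coproduct of sets with sizes: 4 + 1 + 10 + 3 + 6 + 8
= 32

32


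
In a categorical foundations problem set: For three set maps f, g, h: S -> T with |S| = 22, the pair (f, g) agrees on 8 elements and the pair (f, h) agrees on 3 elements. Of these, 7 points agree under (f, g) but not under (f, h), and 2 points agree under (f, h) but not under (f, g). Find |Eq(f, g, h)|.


Eq(f, g, h) is the triple-agreement set: points in S where all three
maps take the same value. Using inclusion-exclusion on the pairwise data:
Pair (f, g) agrees on 8 points; pair (f, h) on 3 points.
Points agreeing under (f, g) but not (f, h) = 7; under (f, h) but not (f, g) = 2.
Triple-agreement = agreement-in-(f, g) minus points that agree under (f, g) but not (f, h):
|Eq(f, g, h)| = 8 - 7 = 1
(cross-check via (f, h): 3 - 2 = 1.)

1


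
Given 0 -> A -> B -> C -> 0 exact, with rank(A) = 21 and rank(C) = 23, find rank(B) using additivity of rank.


For a short exact sequence 0 -> A -> B -> C -> 0,
rank is additive: rank(B) = rank(A) + rank(C).
rank(B) = 21 + 23 = 44

44


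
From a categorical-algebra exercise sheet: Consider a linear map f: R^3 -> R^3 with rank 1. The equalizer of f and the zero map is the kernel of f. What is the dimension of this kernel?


The equalizer of f and the zero map is ker(f).
By the rank-nullity theorem: dim(ker(f)) = dim(domain) - rank(f).
dim(ker(f)) = 3 - 1 = 2

2
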